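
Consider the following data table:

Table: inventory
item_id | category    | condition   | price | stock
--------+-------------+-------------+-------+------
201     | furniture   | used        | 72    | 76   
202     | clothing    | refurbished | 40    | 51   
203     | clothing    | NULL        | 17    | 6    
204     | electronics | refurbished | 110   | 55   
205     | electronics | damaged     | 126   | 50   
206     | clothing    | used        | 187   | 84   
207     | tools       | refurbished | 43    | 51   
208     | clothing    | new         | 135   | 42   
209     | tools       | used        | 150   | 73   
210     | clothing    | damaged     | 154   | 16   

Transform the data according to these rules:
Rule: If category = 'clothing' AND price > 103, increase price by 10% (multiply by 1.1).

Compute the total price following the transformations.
1081.6

Step 1: Find records where category = 'clothing' AND price > 103
Step 2: 3 records match, summing to 476
Step 3: After multiplier: 476 × 1.1 = 523.6
Step 4: Unaffected records sum: 558
Step 5: Final sum = 523.6 + 558 = 1081.6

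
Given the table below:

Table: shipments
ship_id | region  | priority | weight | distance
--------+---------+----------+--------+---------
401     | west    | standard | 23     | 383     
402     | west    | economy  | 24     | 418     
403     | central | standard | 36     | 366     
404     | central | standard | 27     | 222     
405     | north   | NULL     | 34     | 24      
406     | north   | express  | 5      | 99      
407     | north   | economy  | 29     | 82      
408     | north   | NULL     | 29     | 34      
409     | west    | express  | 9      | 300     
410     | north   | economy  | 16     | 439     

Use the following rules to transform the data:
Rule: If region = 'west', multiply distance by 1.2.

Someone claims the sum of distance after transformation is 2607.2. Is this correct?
No, the correct result is 2587.2.

Step 1: Calculate the correct sum after transformation
Step 2: Apply multiplier 1.2 to records where region = 'west'
Step 3: Correct result = 2587.2
Step 4: Claimed result = 2607.2
Step 5: 2587.2 ≠ 2607.2
Conclusion: The claimed result is incorrect. The correct answer is 2587.2.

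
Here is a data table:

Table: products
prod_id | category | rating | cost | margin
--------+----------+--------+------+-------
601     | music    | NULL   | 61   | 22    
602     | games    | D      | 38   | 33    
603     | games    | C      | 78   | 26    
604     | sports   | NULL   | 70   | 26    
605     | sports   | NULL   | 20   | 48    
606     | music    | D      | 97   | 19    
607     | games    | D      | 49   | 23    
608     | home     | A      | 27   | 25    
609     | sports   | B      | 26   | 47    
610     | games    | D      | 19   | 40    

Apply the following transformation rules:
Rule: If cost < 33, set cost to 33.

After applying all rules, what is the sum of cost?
525

Step 1: 4 records have cost < 33
Step 2: These records originally summed to 92
Step 3: After setting to minimum: 4 × 33 = 132
Step 4: Unaffected records sum: 393
Step 5: Final sum = 132 + 393 = 525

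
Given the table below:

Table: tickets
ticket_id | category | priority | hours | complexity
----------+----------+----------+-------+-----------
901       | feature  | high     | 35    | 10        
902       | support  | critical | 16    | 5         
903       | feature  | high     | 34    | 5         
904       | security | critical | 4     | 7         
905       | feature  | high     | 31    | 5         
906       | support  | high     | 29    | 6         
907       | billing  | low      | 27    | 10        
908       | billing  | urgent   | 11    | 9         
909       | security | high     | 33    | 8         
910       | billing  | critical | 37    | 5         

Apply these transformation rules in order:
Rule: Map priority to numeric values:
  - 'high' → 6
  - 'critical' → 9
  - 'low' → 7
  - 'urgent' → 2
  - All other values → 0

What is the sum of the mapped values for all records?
66

Step 1: Apply mapping to each record
Step 2: Count by status:
  'high': 5 records × 6 = 30
  'critical': 3 records × 9 = 27
  'low': 1 records × 7 = 7
  'urgent': 1 records × 2 = 2
Step 3: Sum all mapped values = 66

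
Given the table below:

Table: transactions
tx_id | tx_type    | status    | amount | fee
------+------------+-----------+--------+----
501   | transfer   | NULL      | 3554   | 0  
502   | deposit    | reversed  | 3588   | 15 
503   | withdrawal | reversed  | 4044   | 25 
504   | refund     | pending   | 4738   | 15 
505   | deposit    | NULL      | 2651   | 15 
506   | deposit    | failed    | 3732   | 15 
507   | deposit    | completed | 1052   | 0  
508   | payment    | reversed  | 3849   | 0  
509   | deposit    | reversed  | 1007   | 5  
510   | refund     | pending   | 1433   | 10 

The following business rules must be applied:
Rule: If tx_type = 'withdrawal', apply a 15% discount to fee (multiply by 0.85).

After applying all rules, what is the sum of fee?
96.25

Step 1: Records with tx_type = 'withdrawal' have total fee = 25
Step 2: Apply multiplier: 25 × 0.85 = 21.25
Step 3: Other records total: 75
Step 4: Final sum = 21.25 + 75 = 96.25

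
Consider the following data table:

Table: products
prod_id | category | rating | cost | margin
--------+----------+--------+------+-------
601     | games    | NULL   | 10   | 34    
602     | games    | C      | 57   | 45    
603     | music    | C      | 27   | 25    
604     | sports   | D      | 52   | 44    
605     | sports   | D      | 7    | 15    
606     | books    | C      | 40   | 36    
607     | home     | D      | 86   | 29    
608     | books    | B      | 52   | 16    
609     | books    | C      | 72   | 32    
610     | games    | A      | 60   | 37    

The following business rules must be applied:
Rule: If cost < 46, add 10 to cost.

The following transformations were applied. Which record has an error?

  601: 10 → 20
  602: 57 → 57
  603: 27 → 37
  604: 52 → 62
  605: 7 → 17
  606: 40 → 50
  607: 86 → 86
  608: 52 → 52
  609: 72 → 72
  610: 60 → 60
Record 604 has an error. The correct transformed value should be 52, not 62.

Step 1: Check each record against the rule
Step 2: Record 604 has cost = 52
Step 3: Since 52 >= 46, the bonus should not have been applied
Step 4: Correct value = 52, but claimed value = 62
Conclusion: Record 604 has the error.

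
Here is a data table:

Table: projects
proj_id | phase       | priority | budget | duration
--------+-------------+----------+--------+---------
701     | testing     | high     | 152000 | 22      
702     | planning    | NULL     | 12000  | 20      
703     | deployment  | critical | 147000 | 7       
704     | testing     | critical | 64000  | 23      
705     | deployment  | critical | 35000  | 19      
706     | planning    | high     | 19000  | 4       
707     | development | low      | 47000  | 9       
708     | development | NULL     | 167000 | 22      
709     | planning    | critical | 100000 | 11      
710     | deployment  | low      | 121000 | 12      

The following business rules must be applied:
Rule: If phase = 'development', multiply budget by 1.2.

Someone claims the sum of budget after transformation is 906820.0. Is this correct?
No, the correct result is 906800.0.

Step 1: Calculate the correct sum after transformation
Step 2: Apply multiplier 1.2 to records where phase = 'development'
Step 3: Correct result = 906800.0
Step 4: Claimed result = 906820.0
Step 5: 906800.0 ≠ 906820.0
Conclusion: The claimed result is incorrect. The correct answer is 906800.0.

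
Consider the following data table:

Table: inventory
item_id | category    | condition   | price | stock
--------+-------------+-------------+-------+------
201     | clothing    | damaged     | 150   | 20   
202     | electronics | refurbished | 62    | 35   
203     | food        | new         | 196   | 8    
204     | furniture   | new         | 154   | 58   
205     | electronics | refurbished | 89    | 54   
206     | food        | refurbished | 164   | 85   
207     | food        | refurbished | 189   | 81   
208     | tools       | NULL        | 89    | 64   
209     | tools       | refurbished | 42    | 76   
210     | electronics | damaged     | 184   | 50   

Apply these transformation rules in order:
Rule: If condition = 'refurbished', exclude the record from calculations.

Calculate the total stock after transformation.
200

Step 1: Identify records where condition = 'refurbished'
Step 2: The excluded records sum to 331
Step 3: Original total stock = 531
Step 4: Remaining total = 531 - 331 = 200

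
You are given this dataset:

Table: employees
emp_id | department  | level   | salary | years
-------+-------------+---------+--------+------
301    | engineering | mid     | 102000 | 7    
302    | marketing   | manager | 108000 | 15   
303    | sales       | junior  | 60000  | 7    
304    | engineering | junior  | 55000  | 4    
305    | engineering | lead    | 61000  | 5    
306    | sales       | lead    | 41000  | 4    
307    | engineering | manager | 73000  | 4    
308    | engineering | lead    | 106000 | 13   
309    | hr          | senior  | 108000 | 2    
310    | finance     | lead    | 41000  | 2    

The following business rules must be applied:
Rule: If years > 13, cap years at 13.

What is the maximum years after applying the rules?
13

Step 1: Original maximum years = 15
Step 2: Apply cap at 13
Step 3: 1 records had years > 13 and were capped
Step 4: Maximum after transformation = 13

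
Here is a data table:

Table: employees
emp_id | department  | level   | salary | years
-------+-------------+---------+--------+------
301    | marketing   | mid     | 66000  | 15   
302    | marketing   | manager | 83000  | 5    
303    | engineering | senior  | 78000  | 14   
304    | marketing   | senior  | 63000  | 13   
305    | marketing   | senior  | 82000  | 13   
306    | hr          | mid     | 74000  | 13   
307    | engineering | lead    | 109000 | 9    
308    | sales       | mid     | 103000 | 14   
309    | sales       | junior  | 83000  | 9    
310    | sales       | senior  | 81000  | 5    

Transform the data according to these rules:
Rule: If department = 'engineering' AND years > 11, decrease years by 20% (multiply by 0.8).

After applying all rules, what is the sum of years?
107.2

Step 1: Find records where department = 'engineering' AND years > 11
Step 2: 1 records match, summing to 14
Step 3: After multiplier: 14 × 0.8 = 11.2
Step 4: Unaffected records sum: 96
Step 5: Final sum = 11.2 + 96 = 107.2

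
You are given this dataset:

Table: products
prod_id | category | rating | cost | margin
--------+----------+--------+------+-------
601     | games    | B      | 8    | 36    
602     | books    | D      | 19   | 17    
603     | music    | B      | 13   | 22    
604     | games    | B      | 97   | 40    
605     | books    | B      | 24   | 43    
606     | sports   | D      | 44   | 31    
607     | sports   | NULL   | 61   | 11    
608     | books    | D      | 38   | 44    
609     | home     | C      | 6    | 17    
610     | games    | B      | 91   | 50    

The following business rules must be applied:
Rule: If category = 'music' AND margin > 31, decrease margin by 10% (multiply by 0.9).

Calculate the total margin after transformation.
311

Step 1: Find records where category = 'music' AND margin > 31
Step 2: 0 records match, summing to 0
Step 3: After multiplier: 0 × 0.9 = 0.0
Step 4: Unaffected records sum: 311
Step 5: Final sum = 0.0 + 311 = 311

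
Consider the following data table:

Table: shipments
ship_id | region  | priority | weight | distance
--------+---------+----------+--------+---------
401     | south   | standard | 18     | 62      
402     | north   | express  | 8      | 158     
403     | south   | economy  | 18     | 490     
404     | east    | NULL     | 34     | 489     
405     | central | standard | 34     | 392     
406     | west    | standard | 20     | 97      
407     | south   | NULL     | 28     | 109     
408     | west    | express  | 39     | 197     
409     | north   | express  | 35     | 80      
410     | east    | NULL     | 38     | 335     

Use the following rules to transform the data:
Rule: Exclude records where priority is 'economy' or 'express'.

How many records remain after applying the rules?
6

Step 1: Count records to exclude
  - 1 (economy) + 3 (express) = 4 records
Step 2: Total records: 10
Step 3: Remaining = 10 - 4 = 6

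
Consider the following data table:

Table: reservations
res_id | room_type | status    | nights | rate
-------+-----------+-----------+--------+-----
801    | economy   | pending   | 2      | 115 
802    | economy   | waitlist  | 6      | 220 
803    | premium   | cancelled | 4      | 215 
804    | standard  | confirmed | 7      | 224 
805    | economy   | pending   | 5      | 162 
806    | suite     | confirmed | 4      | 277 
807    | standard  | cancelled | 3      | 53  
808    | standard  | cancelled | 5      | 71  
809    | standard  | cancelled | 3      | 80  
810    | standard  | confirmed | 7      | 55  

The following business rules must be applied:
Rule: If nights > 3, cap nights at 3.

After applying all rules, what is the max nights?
3

Step 1: Original maximum nights = 7
Step 2: Apply cap at 3
Step 3: 7 records had nights > 3 and were capped
Step 4: Maximum after transformation = 3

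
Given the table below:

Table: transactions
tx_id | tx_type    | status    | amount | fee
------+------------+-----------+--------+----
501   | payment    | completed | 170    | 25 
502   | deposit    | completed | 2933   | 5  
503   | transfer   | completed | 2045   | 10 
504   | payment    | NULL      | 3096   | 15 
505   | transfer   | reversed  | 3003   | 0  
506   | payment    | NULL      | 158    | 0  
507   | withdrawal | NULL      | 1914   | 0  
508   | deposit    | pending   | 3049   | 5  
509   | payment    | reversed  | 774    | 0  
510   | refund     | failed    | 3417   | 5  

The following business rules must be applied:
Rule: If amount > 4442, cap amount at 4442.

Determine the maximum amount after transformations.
3417

Step 1: Original maximum amount = 3417
Step 2: Check cap of 4442 against maximum
Step 3: No records exceed the cap (max 3417 <= cap 4442), so no capping applies
Step 4: Maximum after transformation = 3417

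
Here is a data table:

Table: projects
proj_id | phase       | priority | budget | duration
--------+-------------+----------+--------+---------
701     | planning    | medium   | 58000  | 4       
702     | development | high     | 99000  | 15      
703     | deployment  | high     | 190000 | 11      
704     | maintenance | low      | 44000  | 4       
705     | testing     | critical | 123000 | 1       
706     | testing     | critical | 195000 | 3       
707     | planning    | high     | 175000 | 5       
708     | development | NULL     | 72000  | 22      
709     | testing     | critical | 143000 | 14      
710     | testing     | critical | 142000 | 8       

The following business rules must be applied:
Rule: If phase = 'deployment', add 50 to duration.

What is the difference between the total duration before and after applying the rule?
50

Step 1: Original sum of duration = 87
Step 2: 1 records have phase = 'deployment'
Step 3: Each affected record changes by 50
Step 4: Total change = 1 × 50 = 50
Step 5: New sum = 87 + 50 = 137
Step 6: Difference = |137 - 87| = 50
        (Sum increased by 50)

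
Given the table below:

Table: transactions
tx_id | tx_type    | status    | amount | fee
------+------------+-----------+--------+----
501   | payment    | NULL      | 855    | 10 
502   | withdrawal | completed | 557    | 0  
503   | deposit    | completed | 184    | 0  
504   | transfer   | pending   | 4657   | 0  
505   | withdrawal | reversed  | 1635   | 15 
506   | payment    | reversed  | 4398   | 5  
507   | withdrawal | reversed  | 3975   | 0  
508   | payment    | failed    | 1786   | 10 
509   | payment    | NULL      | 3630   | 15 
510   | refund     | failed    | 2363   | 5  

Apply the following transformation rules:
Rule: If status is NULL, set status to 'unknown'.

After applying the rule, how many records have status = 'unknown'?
2

Step 1: Count records where status IS NULL
Step 2: Found 2 records with NULL status
Step 3: These records will have status set to 'unknown'
Step 4: Records already having status = 'unknown': 0
Step 5: Answer: 2 + 0 = 2 records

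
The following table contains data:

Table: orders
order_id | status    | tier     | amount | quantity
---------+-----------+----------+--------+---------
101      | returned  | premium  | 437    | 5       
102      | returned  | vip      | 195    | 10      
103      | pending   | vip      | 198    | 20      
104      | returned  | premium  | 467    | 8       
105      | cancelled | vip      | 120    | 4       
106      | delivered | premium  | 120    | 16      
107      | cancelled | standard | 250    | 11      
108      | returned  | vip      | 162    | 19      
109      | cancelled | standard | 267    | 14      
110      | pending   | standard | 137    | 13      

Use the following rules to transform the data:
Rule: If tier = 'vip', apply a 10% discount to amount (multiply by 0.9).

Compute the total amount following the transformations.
2285.5

Step 1: Records with tier = 'vip' have total amount = 675
Step 2: Apply multiplier: 675 × 0.9 = 607.5
Step 3: Other records total: 1678
Step 4: Final sum = 607.5 + 1678 = 2285.5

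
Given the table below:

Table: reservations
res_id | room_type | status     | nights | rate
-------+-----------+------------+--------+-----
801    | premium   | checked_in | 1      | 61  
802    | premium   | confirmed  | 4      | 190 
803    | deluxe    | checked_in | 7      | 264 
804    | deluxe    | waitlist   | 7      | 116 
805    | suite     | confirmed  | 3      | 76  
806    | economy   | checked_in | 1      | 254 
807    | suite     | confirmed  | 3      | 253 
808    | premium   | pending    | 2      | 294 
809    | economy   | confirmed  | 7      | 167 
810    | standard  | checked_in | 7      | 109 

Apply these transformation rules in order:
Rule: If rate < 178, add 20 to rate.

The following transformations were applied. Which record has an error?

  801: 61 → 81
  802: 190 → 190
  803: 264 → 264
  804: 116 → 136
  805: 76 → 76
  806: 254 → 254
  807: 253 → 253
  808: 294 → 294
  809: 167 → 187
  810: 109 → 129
Record 805 has an error. The correct transformed value should be 96, not 76.

Step 1: Check each record against the rule
Step 2: Record 805 has rate = 76
Step 3: Since 76 < 178, the bonus should have been applied
Step 4: Correct value = 96, but claimed value = 76
Conclusion: Record 805 has the error.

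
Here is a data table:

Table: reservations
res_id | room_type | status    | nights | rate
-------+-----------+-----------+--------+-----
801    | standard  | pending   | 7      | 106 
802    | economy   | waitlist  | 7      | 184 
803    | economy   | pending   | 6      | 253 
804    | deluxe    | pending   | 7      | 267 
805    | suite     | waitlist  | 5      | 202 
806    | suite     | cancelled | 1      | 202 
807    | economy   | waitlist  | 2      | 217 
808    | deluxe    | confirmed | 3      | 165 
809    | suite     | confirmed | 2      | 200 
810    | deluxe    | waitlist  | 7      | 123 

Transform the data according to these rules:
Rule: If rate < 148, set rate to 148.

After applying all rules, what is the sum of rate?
1986

Step 1: 2 records have rate < 148
Step 2: These records originally summed to 229
Step 3: After setting to minimum: 2 × 148 = 296
Step 4: Unaffected records sum: 1690
Step 5: Final sum = 296 + 1690 = 1986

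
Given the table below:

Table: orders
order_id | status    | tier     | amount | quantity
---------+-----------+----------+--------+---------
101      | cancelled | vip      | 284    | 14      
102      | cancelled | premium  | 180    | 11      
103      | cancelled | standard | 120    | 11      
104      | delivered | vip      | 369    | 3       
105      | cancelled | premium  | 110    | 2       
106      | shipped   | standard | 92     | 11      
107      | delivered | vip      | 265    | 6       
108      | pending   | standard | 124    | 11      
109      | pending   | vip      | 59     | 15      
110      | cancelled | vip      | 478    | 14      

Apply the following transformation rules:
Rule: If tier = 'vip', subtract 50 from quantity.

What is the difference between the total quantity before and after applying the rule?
250

Step 1: Original sum of quantity = 98
Step 2: 5 records have tier = 'vip'
Step 3: Each affected record changes by -50
Step 4: Total change = 5 × -50 = -250
Step 5: New sum = 98 + -250 = -152
Step 6: Difference = |-152 - 98| = 250
        (Sum decreased by 250)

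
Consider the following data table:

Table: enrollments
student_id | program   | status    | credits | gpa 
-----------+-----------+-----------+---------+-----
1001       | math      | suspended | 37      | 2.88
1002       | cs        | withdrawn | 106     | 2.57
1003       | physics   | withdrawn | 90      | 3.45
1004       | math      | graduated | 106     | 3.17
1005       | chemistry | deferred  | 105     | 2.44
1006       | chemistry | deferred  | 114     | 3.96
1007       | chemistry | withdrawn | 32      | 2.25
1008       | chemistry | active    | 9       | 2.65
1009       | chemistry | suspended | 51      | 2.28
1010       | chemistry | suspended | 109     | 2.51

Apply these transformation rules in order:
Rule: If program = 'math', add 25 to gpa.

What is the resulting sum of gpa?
78.16

Step 1: Count records where program = 'math': 2
Step 2: Total bonus added: 2 × 25 = 50
Step 3: Original sum of gpa: 28.16
Step 4: Final sum = 28.16 + 50 = 78.16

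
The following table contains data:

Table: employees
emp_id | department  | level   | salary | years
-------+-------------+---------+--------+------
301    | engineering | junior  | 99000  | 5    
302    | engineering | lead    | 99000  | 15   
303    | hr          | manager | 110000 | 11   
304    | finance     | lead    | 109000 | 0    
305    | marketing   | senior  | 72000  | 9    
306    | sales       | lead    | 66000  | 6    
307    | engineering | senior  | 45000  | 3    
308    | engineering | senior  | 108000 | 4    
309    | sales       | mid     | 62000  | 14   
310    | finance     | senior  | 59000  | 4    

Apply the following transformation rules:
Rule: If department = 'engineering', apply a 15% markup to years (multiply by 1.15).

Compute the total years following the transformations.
75.05

Step 1: Records with department = 'engineering' have total years = 27
Step 2: Apply multiplier: 27 × 1.15 = 31.05
Step 3: Other records total: 44
Step 4: Final sum = 31.05 + 44 = 75.05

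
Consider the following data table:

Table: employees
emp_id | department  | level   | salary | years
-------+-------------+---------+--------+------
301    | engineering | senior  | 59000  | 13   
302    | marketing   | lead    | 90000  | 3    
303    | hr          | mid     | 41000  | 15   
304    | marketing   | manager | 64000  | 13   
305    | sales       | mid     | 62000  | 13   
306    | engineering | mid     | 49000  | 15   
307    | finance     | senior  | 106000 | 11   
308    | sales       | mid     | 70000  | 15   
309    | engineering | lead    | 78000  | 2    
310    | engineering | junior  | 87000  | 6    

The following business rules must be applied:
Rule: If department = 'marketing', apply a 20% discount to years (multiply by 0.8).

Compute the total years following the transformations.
102.8

Step 1: Records with department = 'marketing' have total years = 16
Step 2: Apply multiplier: 16 × 0.8 = 12.8
Step 3: Other records total: 90
Step 4: Final sum = 12.8 + 90 = 102.8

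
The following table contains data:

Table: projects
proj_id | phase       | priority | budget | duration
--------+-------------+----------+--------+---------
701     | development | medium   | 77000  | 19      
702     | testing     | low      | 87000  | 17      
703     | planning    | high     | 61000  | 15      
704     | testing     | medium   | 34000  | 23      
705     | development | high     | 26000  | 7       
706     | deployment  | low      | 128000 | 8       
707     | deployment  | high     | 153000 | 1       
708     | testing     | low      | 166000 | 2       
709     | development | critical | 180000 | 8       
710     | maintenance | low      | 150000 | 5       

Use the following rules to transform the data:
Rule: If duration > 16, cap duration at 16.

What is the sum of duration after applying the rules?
94

Step 1: 3 records have duration > 16
Step 2: These records originally summed to 59
Step 3: After capping: 3 × 16 = 48
Step 4: Unaffected records sum: 46
Step 5: Final sum = 48 + 46 = 94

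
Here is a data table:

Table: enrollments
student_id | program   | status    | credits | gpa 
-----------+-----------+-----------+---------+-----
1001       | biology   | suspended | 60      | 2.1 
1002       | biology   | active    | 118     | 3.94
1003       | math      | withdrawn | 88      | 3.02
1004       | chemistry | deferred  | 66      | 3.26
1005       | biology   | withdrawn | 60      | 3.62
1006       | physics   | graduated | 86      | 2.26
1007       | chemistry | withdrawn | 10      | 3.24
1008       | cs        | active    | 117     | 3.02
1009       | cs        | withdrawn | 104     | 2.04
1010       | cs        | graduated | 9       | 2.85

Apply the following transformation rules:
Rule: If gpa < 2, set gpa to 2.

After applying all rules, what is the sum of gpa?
29.35

Step 1: 0 records have gpa < 2
Step 2: These records originally summed to 0
Step 3: After setting to minimum: 0 × 2 = 0
Step 4: Unaffected records sum: 29.35
Step 5: Final sum = 0 + 29.35 = 29.35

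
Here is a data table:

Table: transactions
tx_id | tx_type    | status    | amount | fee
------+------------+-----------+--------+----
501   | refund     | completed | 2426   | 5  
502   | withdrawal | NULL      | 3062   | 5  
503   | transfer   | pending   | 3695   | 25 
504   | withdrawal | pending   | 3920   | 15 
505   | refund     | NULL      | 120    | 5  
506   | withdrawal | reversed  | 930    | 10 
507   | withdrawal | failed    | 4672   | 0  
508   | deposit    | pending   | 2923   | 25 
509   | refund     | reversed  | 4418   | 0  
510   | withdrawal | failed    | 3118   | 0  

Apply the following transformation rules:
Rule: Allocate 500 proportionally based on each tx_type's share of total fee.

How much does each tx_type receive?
deposit: 138.89, refund: 55.56, transfer: 138.89, withdrawal: 166.67

Step 1: Calculate total fee = 90
Step 2: Calculate each tx_type's proportion:
  deposit: 25/90 = 27.78% → 138.89
  refund: 10/90 = 11.11% → 55.56
  transfer: 25/90 = 27.78% → 138.89
  withdrawal: 30/90 = 33.33% → 166.67
Step 3: Verify: sum of allocations ≈ 500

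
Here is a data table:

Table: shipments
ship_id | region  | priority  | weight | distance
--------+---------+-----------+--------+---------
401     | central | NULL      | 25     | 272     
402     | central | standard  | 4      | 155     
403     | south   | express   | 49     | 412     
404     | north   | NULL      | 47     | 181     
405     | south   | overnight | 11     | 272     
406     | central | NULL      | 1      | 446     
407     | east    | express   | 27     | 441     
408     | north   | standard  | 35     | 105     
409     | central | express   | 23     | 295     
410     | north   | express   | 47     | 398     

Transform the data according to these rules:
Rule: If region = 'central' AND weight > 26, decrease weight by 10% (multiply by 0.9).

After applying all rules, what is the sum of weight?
269

Step 1: Find records where region = 'central' AND weight > 26
Step 2: 0 records match, summing to 0
Step 3: After multiplier: 0 × 0.9 = 0.0
Step 4: Unaffected records sum: 269
Step 5: Final sum = 0.0 + 269 = 269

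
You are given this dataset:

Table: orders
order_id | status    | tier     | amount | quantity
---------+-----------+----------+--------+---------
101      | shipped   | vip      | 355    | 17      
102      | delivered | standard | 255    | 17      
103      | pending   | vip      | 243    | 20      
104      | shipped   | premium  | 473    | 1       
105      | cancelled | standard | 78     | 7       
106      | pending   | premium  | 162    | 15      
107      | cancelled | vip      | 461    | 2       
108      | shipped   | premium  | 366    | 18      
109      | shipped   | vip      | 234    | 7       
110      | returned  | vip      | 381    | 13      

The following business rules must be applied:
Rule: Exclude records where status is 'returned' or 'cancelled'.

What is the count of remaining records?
7

Step 1: Count records to exclude
  - 1 (returned) + 2 (cancelled) = 3 records
Step 2: Total records: 10
Step 3: Remaining = 10 - 3 = 7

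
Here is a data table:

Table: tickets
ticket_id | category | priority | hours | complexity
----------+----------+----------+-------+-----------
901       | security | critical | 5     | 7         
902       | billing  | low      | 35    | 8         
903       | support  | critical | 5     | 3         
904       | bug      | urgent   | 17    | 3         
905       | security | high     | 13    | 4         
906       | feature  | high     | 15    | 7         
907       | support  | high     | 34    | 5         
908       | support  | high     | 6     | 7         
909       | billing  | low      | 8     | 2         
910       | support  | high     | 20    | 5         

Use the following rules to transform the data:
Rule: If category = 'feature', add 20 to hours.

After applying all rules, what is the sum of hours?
178

Step 1: Count records where category = 'feature': 1
Step 2: Total bonus added: 1 × 20 = 20
Step 3: Original sum of hours: 158
Step 4: Final sum = 158 + 20 = 178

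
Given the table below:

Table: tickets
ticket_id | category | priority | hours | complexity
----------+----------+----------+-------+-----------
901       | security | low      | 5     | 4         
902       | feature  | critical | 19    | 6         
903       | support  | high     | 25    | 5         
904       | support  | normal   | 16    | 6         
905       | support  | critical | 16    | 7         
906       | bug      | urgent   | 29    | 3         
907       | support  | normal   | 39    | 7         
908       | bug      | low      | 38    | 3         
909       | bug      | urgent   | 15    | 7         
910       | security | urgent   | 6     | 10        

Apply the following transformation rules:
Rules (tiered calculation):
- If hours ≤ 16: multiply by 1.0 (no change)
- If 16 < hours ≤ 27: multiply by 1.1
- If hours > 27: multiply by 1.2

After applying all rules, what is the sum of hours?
233.6

Step 1: Tier 1 (hours ≤ 16): 5 records, sum = 58 × 1.0 = 58.0
Step 2: Tier 2 (16 < hours ≤ 27): 2 records, sum = 44 × 1.1 = 48.4
Step 3: Tier 3 (hours > 27): 3 records, sum = 106 × 1.2 = 127.2
Step 4: Final sum = 58.0 + 48.4 + 127.2 = 233.6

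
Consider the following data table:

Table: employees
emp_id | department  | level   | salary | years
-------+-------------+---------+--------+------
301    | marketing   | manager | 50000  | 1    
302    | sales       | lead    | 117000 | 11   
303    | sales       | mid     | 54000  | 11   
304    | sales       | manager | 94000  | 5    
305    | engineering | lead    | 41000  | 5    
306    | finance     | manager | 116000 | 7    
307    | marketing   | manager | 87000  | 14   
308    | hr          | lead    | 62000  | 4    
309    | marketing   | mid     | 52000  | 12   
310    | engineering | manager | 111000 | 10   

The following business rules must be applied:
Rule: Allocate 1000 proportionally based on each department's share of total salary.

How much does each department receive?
engineering: 193.88, finance: 147.96, hr: 79.08, marketing: 241.07, sales: 338.01

Step 1: Calculate total salary = 784000
Step 2: Calculate each department's proportion:
  engineering: 152000/784000 = 19.39% → 193.88
  finance: 116000/784000 = 14.80% → 147.96
  hr: 62000/784000 = 7.91% → 79.08
  marketing: 189000/784000 = 24.11% → 241.07
  sales: 265000/784000 = 33.80% → 338.01
Step 3: Verify: sum of allocations ≈ 1000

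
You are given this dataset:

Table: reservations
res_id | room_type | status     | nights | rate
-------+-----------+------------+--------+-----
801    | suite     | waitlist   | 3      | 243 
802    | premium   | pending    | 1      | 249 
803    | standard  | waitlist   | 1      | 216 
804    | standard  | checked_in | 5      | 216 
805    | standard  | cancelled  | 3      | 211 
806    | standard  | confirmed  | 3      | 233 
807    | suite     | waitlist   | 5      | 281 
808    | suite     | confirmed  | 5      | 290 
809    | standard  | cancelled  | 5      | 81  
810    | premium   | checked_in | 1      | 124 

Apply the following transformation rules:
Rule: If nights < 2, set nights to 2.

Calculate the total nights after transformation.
35

Step 1: 3 records have nights < 2
Step 2: These records originally summed to 3
Step 3: After setting to minimum: 3 × 2 = 6
Step 4: Unaffected records sum: 29
Step 5: Final sum = 6 + 29 = 35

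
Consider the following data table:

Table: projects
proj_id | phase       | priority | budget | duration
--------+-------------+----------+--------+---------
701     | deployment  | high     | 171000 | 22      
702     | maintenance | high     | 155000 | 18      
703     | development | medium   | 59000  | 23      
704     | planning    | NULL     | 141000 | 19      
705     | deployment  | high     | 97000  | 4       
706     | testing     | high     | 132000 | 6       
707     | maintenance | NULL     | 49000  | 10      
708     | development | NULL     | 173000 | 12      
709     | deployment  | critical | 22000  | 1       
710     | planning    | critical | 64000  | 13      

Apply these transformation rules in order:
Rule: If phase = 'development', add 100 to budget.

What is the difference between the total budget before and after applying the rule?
200

Step 1: Original sum of budget = 1063000
Step 2: 2 records have phase = 'development'
Step 3: Each affected record changes by 100
Step 4: Total change = 2 × 100 = 200
Step 5: New sum = 1063000 + 200 = 1063200
Step 6: Difference = |1063200 - 1063000| = 200
        (Sum increased by 200)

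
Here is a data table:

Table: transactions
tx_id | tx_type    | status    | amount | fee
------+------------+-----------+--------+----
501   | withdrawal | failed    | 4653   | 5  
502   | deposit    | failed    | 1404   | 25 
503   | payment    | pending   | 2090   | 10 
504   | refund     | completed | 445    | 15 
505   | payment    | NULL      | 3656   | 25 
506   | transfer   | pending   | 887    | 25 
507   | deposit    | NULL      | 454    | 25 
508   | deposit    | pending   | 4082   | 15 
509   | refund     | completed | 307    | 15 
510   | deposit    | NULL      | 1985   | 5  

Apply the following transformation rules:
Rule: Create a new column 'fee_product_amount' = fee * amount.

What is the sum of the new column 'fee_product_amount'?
286625

Step 1: For each record, compute fee * amount
Example calculations:
  5 * 4653 = 23265
  25 * 1404 = 35100
  10 * 2090 = 20900
  ...
Step 2: Sum all derived values
Step 3: Total = 286625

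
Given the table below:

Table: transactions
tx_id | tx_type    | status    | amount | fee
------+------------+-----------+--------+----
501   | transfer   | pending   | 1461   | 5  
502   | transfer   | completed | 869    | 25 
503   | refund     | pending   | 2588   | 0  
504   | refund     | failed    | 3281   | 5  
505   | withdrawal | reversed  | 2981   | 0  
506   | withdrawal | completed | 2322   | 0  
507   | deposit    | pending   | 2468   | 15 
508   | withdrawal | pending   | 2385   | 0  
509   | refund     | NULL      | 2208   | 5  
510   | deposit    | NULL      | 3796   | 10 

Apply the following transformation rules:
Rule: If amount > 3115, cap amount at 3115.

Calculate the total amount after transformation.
23512

Step 1: 2 records have amount > 3115
Step 2: These records originally summed to 7077
Step 3: After capping: 2 × 3115 = 6230
Step 4: Unaffected records sum: 17282
Step 5: Final sum = 6230 + 17282 = 23512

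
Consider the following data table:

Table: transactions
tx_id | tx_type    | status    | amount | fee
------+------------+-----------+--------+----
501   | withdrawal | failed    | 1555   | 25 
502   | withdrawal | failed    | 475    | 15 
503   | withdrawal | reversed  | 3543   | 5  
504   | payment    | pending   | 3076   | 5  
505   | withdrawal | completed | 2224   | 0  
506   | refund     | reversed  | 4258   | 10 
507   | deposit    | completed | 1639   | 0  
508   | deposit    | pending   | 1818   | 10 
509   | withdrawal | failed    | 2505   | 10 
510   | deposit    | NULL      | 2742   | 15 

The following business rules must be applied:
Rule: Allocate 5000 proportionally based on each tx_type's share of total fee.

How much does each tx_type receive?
deposit: 1315.79, payment: 263.16, refund: 526.32, withdrawal: 2894.74

Step 1: Calculate total fee = 95
Step 2: Calculate each tx_type's proportion:
  deposit: 25/95 = 26.32% → 1315.79
  payment: 5/95 = 5.26% → 263.16
  refund: 10/95 = 10.53% → 526.32
  withdrawal: 55/95 = 57.89% → 2894.74
Step 3: Verify: sum of allocations ≈ 5000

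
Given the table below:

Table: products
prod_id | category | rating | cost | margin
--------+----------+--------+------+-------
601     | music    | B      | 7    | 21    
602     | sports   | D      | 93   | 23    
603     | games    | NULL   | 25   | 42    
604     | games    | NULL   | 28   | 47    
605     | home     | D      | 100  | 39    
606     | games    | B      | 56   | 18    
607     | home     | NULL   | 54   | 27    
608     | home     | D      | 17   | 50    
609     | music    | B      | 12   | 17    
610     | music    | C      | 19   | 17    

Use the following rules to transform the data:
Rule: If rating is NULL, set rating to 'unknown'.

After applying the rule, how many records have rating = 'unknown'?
3

Step 1: Count records where rating IS NULL
Step 2: Found 3 records with NULL rating
Step 3: These records will have rating set to 'unknown'
Step 4: Records already having rating = 'unknown': 0
Step 5: Answer: 3 + 0 = 3 records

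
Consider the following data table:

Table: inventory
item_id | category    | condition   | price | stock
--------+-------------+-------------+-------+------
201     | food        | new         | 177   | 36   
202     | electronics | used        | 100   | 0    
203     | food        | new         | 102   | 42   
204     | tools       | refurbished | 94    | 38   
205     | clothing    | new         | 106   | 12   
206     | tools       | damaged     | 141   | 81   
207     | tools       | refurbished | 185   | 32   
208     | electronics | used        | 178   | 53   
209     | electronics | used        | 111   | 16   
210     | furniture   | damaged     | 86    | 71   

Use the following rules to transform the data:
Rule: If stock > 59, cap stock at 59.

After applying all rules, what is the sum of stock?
347

Step 1: 2 records have stock > 59
Step 2: These records originally summed to 152
Step 3: After capping: 2 × 59 = 118
Step 4: Unaffected records sum: 229
Step 5: Final sum = 118 + 229 = 347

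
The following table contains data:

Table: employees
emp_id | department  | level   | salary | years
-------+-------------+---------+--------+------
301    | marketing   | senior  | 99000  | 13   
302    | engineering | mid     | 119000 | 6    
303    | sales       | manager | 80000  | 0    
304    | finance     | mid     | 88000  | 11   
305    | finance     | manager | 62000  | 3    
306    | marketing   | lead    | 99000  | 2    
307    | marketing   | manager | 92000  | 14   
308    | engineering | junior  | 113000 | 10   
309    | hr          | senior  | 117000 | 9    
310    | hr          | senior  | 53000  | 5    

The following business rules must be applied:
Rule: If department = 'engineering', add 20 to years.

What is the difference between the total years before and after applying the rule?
40

Step 1: Original sum of years = 73
Step 2: 2 records have department = 'engineering'
Step 3: Each affected record changes by 20
Step 4: Total change = 2 × 20 = 40
Step 5: New sum = 73 + 40 = 113
Step 6: Difference = |113 - 73| = 40
        (Sum increased by 40)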